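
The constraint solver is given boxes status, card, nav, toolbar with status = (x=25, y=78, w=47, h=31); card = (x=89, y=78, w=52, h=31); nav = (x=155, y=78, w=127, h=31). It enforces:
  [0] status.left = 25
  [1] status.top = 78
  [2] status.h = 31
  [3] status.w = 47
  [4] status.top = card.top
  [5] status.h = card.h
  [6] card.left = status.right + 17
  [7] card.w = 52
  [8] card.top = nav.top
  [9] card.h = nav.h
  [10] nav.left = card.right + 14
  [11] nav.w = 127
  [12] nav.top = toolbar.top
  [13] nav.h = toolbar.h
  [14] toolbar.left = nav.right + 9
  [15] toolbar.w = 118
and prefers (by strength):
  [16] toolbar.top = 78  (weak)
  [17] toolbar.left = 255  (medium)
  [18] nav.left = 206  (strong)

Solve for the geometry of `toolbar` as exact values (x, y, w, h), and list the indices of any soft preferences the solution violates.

toolbar = (x=291, y=78, w=118, h=31)
violated soft preferences: 17, 18

1. toolbar.y = 78  [nav.top = toolbar.top]
2. toolbar.h = 31  [nav.h = toolbar.h]
3. toolbar.x = 291  [toolbar.left = nav.right + 9]
4. toolbar.w = 118  [toolbar.w = 118]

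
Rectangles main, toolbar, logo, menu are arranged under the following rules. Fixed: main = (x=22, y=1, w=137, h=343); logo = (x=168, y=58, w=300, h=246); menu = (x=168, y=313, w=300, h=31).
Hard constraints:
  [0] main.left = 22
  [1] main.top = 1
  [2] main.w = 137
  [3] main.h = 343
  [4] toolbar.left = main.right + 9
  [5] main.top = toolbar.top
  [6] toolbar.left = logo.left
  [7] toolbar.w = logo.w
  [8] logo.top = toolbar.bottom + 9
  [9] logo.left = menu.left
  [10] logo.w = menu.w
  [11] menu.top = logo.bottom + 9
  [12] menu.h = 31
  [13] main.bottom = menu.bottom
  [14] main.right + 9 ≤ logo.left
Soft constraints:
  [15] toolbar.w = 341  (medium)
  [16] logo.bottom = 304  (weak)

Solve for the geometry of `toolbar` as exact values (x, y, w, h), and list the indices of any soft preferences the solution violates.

1. toolbar.x = 168  [toolbar.left = main.right + 9]
2. toolbar.y = 1  [main.top = toolbar.top]
3. toolbar.w = 300  [toolbar.w = logo.w]
4. toolbar.h = 48  [logo.top = toolbar.bottom + 9]

toolbar = (x=168, y=1, w=300, h=48)
violated soft preferences: 15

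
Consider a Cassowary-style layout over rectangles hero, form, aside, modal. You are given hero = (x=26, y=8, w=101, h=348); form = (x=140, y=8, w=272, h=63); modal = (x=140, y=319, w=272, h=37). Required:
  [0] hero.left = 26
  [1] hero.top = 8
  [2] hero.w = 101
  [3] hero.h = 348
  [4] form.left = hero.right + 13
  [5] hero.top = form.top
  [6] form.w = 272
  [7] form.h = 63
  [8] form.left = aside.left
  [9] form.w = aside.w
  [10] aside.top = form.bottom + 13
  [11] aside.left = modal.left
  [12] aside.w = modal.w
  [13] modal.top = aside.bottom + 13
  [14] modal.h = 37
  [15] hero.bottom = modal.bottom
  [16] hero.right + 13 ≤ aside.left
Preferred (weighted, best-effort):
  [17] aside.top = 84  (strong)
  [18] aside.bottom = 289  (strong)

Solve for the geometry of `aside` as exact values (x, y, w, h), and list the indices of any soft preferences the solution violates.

1. aside.x = 140  [form.left = aside.left]
2. aside.w = 272  [form.w = aside.w]
3. aside.y = 84  [aside.top = form.bottom + 13]
4. aside.h = 222  [modal.top = aside.bottom + 13]

aside = (x=140, y=84, w=272, h=222)
violated soft preferences: 18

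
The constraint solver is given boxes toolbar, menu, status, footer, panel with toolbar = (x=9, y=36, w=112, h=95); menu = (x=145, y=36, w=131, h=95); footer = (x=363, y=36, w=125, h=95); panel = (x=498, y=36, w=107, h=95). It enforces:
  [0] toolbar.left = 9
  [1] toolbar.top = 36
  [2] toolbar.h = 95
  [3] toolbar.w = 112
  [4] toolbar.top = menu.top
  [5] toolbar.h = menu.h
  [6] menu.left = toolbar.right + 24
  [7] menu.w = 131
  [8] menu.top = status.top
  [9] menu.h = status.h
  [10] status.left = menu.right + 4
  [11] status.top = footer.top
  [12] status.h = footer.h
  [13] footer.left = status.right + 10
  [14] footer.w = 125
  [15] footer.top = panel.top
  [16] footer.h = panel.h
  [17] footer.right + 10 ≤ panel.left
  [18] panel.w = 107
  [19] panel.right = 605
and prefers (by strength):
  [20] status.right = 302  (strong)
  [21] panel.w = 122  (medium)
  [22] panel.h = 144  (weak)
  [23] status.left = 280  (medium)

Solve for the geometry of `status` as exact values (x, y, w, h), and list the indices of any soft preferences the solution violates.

status = (x=280, y=36, w=73, h=95)
violated soft preferences: 20, 21, 22

1. status.y = 36  [menu.top = status.top]
2. status.h = 95  [menu.h = status.h]
3. status.x = 280  [status.left = menu.right + 4]
4. status.w = 73  [footer.left = status.right + 10]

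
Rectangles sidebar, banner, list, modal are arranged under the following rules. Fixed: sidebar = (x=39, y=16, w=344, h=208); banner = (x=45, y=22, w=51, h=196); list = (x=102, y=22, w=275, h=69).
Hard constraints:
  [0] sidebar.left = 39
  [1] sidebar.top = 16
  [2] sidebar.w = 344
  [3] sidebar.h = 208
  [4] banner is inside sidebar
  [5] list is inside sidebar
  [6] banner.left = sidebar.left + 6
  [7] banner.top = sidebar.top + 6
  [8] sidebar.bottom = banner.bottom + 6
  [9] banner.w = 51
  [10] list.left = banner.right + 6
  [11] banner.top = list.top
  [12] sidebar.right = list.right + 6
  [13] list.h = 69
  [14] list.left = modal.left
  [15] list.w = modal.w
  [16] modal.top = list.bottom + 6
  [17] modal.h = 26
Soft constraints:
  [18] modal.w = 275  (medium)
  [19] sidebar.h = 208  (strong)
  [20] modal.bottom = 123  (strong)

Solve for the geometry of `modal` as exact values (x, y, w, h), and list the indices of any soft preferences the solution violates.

modal = (x=102, y=97, w=275, h=26)
violated soft preferences: none

1. modal.x = 102  [list.left = modal.left]
2. modal.w = 275  [list.w = modal.w]
3. modal.y = 97  [modal.top = list.bottom + 6]
4. modal.h = 26  [modal.h = 26]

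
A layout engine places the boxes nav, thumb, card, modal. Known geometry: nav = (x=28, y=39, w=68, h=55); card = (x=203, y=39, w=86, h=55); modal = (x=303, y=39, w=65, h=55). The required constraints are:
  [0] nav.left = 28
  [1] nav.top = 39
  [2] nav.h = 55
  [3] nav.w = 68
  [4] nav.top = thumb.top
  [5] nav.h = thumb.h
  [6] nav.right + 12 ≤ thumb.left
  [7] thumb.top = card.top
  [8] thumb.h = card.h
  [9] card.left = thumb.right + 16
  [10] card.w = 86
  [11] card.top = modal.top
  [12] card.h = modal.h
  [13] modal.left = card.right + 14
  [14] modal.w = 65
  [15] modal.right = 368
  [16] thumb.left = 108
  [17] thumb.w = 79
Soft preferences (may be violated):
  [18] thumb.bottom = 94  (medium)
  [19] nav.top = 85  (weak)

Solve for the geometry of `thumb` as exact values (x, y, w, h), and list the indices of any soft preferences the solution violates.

1. thumb.y = 39  [nav.top = thumb.top]
2. thumb.h = 55  [nav.h = thumb.h]
3. thumb.x = 108  [thumb.left = 108]
4. thumb.w = 79  [thumb.w = 79]

thumb = (x=108, y=39, w=79, h=55)
violated soft preferences: 19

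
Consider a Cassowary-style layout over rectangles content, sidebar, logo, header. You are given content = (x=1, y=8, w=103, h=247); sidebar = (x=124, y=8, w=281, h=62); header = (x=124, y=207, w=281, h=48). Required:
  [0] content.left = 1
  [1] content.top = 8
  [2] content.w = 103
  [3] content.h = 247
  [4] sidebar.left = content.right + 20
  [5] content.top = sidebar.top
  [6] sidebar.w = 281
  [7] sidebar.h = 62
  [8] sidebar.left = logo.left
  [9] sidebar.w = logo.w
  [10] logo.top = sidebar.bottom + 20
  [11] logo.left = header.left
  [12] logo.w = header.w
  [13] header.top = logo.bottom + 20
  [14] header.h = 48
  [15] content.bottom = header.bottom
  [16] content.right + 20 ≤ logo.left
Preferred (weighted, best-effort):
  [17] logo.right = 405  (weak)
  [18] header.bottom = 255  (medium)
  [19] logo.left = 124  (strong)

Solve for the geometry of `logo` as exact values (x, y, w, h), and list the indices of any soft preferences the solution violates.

logo = (x=124, y=90, w=281, h=97)
violated soft preferences: none

1. logo.x = 124  [sidebar.left = logo.left]
2. logo.w = 281  [sidebar.w = logo.w]
3. logo.y = 90  [logo.top = sidebar.bottom + 20]
4. logo.h = 97  [header.top = logo.bottom + 20]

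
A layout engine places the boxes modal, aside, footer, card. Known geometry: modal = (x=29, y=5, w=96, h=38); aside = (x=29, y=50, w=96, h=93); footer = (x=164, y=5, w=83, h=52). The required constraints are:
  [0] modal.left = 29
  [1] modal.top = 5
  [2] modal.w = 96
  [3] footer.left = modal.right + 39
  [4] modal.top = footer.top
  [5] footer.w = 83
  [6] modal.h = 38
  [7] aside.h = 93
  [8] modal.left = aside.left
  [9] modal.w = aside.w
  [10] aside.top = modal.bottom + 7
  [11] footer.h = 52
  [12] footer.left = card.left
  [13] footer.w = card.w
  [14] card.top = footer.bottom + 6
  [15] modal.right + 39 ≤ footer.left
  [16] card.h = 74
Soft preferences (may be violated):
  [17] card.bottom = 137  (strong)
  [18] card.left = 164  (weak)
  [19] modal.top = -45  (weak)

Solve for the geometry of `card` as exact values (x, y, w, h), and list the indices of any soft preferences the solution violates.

card = (x=164, y=63, w=83, h=74)
violated soft preferences: 19

1. card.x = 164  [footer.left = card.left]
2. card.w = 83  [footer.w = card.w]
3. card.y = 63  [card.top = footer.bottom + 6]
4. card.h = 74  [card.h = 74]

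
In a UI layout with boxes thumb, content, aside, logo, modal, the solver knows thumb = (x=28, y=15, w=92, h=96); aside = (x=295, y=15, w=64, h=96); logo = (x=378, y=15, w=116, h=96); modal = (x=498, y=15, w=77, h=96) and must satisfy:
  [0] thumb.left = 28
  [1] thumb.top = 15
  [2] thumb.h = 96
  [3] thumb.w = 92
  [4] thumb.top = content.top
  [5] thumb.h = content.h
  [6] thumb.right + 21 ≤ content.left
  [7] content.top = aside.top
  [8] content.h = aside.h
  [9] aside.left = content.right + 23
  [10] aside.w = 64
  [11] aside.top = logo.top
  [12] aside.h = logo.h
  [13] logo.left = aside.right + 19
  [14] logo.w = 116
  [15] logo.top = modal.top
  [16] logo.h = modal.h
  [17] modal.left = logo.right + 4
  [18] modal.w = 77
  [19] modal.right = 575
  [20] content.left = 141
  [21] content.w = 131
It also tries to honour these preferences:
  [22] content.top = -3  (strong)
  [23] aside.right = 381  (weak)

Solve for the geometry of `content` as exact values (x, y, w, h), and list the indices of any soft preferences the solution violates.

content = (x=141, y=15, w=131, h=96)
violated soft preferences: 22, 23

1. content.y = 15  [thumb.top = content.top]
2. content.h = 96  [thumb.h = content.h]
3. content.x = 141  [content.left = 141]
4. content.w = 131  [content.w = 131]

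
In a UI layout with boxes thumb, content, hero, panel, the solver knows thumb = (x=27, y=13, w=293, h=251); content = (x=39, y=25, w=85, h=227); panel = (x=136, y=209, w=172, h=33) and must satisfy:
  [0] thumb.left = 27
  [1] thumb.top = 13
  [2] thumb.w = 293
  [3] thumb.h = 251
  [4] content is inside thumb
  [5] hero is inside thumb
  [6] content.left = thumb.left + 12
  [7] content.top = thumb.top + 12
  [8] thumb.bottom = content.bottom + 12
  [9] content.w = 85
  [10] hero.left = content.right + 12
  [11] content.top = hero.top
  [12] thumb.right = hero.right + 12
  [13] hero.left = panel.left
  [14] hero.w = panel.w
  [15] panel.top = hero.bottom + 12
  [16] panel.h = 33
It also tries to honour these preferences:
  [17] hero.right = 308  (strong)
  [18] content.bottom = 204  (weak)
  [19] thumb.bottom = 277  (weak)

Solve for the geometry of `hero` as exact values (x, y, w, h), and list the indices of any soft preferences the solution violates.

hero = (x=136, y=25, w=172, h=172)
violated soft preferences: 18, 19

1. hero.x = 136  [hero.left = content.right + 12]
2. hero.y = 25  [content.top = hero.top]
3. hero.w = 172  [thumb.right = hero.right + 12]
4. hero.h = 172  [panel.top = hero.bottom + 12]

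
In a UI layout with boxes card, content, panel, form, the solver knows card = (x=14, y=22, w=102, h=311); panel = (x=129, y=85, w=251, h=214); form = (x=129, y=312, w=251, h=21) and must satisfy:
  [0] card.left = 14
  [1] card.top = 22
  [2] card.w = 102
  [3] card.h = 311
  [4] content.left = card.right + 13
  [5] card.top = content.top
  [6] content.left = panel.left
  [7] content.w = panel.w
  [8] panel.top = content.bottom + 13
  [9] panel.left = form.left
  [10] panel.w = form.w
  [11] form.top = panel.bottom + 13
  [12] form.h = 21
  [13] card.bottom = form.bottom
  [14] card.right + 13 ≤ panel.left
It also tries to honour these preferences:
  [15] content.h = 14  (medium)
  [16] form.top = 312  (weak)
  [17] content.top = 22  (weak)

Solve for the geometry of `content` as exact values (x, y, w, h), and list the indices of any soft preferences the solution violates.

content = (x=129, y=22, w=251, h=50)
violated soft preferences: 15

1. content.x = 129  [content.left = card.right + 13]
2. content.y = 22  [card.top = content.top]
3. content.w = 251  [content.w = panel.w]
4. content.h = 50  [panel.top = content.bottom + 13]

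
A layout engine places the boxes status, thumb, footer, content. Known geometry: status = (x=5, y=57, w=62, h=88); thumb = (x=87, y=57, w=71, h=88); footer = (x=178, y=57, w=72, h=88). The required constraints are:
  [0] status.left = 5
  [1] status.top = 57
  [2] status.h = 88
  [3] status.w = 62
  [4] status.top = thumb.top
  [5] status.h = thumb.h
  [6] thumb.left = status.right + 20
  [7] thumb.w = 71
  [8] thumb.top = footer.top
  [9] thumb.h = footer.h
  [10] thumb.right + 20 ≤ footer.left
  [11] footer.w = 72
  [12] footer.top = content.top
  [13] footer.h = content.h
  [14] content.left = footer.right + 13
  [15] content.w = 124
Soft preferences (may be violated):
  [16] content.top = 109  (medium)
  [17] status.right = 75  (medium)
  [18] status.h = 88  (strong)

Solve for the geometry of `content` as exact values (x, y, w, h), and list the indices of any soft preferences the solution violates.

1. content.y = 57  [footer.top = content.top]
2. content.h = 88  [footer.h = content.h]
3. content.x = 263  [content.left = footer.right + 13]
4. content.w = 124  [content.w = 124]

content = (x=263, y=57, w=124, h=88)
violated soft preferences: 16, 17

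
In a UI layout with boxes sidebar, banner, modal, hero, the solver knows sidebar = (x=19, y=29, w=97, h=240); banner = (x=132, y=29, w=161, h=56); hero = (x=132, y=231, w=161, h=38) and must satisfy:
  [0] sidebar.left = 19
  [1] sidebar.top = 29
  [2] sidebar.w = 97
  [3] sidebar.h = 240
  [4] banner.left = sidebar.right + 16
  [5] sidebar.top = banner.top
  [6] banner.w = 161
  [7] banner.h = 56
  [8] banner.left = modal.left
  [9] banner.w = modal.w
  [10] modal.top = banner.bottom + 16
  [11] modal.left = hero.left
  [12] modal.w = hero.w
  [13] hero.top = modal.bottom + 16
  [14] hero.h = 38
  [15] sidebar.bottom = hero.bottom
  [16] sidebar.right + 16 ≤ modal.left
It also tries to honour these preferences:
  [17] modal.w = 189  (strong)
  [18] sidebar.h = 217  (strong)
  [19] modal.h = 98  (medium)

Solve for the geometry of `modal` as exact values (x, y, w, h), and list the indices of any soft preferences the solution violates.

modal = (x=132, y=101, w=161, h=114)
violated soft preferences: 17, 18, 19

1. modal.x = 132  [banner.left = modal.left]
2. modal.w = 161  [banner.w = modal.w]
3. modal.y = 101  [modal.top = banner.bottom + 16]
4. modal.h = 114  [hero.top = modal.bottom + 16]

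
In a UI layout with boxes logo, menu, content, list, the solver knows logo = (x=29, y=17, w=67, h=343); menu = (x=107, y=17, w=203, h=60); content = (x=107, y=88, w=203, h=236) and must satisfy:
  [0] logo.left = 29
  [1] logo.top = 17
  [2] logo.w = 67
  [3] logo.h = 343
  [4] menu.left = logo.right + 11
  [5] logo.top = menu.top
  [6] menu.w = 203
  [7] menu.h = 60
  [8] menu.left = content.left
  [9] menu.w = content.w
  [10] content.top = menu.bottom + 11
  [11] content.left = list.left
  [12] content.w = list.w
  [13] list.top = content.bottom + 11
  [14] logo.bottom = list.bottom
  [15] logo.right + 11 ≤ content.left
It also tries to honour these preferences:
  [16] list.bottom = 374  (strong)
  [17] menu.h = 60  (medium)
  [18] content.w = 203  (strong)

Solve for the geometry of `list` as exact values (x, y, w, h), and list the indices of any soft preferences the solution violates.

list = (x=107, y=335, w=203, h=25)
violated soft preferences: 16

1. list.x = 107  [content.left = list.left]
2. list.w = 203  [content.w = list.w]
3. list.y = 335  [list.top = content.bottom + 11]
4. list.h = 25  [logo.bottom = list.bottom]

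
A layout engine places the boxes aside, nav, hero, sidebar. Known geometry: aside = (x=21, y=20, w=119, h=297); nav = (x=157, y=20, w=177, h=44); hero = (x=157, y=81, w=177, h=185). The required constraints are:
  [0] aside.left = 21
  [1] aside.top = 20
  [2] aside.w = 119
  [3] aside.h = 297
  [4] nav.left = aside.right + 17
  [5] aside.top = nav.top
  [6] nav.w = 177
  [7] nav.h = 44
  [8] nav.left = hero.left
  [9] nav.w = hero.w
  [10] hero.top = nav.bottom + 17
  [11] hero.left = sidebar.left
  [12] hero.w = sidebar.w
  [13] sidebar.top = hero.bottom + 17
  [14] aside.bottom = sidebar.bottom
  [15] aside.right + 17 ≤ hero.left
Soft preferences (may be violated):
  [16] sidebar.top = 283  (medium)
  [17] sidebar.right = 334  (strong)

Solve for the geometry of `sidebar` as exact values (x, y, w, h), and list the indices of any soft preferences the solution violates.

1. sidebar.x = 157  [hero.left = sidebar.left]
2. sidebar.w = 177  [hero.w = sidebar.w]
3. sidebar.y = 283  [sidebar.top = hero.bottom + 17]
4. sidebar.h = 34  [aside.bottom = sidebar.bottom]

sidebar = (x=157, y=283, w=177, h=34)
violated soft preferences: none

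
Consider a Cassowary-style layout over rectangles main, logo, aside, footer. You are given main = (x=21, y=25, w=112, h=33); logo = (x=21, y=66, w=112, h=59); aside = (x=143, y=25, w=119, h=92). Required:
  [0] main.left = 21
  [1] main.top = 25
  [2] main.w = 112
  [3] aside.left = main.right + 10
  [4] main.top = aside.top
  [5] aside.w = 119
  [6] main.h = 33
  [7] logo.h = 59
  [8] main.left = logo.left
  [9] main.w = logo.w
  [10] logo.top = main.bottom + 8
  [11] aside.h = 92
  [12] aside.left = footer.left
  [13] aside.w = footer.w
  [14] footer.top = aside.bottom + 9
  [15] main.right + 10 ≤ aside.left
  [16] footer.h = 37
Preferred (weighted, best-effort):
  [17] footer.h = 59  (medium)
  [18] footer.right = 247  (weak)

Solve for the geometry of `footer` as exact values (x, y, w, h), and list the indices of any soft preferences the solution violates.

1. footer.x = 143  [aside.left = footer.left]
2. footer.w = 119  [aside.w = footer.w]
3. footer.y = 126  [footer.top = aside.bottom + 9]
4. footer.h = 37  [footer.h = 37]

footer = (x=143, y=126, w=119, h=37)
violated soft preferences: 17, 18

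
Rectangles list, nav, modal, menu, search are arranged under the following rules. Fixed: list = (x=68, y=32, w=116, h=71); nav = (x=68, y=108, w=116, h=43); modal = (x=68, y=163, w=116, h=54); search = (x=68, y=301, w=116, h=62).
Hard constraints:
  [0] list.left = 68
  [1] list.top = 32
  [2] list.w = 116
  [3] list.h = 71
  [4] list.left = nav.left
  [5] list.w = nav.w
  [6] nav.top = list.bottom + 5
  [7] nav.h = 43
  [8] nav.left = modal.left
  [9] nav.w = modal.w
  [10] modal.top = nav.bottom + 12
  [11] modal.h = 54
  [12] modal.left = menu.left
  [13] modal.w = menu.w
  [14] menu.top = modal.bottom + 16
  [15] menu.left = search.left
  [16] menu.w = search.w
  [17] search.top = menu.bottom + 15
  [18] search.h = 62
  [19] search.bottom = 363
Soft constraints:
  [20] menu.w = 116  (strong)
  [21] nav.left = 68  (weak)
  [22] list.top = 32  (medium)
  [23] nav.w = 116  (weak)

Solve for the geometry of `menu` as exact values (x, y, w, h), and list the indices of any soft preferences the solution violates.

1. menu.x = 68  [modal.left = menu.left]
2. menu.w = 116  [modal.w = menu.w]
3. menu.y = 233  [menu.top = modal.bottom + 16]
4. menu.h = 53  [search.top = menu.bottom + 15]

menu = (x=68, y=233, w=116, h=53)
violated soft preferences: none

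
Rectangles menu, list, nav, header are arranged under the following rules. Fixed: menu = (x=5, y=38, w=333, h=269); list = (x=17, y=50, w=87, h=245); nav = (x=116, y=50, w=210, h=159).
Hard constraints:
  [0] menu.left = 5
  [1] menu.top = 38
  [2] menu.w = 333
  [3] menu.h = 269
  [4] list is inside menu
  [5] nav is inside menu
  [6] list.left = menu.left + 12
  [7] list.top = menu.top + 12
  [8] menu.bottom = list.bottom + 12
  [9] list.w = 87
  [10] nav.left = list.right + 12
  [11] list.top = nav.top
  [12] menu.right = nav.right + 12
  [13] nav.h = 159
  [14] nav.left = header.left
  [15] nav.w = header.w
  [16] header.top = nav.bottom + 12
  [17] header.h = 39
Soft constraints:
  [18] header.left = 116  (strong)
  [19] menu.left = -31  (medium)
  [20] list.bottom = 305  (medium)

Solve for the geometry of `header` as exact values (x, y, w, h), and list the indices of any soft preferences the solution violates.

1. header.x = 116  [nav.left = header.left]
2. header.w = 210  [nav.w = header.w]
3. header.y = 221  [header.top = nav.bottom + 12]
4. header.h = 39  [header.h = 39]

header = (x=116, y=221, w=210, h=39)
violated soft preferences: 19, 20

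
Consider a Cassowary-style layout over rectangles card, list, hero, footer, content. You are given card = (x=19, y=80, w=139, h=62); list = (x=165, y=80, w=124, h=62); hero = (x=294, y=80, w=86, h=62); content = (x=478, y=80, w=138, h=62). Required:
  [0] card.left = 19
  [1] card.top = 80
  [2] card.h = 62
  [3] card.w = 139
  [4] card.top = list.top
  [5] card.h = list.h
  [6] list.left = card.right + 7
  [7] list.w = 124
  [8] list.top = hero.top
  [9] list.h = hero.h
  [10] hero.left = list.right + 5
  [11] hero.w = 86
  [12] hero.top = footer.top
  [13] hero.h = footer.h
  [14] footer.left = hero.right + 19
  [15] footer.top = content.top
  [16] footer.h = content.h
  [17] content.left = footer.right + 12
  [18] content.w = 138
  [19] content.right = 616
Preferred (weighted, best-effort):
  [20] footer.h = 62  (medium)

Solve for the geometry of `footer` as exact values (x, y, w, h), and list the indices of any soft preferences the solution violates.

1. footer.y = 80  [hero.top = footer.top]
2. footer.h = 62  [hero.h = footer.h]
3. footer.x = 399  [footer.left = hero.right + 19]
4. footer.w = 67  [content.left = footer.right + 12]

footer = (x=399, y=80, w=67, h=62)
violated soft preferences: none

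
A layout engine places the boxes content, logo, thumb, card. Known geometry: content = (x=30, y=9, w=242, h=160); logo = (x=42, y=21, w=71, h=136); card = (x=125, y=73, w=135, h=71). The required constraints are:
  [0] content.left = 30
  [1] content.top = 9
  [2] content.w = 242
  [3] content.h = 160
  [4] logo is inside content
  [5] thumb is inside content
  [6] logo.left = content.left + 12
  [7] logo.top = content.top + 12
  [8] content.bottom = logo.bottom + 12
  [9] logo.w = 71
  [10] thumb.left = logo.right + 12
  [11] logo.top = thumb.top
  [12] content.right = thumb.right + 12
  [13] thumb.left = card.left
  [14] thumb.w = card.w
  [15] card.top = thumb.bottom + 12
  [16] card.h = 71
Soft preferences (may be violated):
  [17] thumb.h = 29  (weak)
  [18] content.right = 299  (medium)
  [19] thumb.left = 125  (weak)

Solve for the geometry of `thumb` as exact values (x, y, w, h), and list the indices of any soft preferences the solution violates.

thumb = (x=125, y=21, w=135, h=40)
violated soft preferences: 17, 18

1. thumb.x = 125  [thumb.left = logo.right + 12]
2. thumb.y = 21  [logo.top = thumb.top]
3. thumb.w = 135  [content.right = thumb.right + 12]
4. thumb.h = 40  [card.top = thumb.bottom + 12]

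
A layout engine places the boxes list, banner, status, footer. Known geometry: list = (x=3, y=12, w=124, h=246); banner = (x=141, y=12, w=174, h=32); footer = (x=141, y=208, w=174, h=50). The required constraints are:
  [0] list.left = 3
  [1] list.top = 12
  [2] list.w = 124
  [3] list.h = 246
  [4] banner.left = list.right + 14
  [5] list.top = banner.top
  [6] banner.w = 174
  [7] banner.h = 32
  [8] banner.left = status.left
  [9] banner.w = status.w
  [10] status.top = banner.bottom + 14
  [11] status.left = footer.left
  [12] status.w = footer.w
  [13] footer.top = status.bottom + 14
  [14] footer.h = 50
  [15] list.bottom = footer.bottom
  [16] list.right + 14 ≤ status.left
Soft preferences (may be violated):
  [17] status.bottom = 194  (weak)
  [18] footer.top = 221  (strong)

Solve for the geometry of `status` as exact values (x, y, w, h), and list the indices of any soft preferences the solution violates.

1. status.x = 141  [banner.left = status.left]
2. status.w = 174  [banner.w = status.w]
3. status.y = 58  [status.top = banner.bottom + 14]
4. status.h = 136  [footer.top = status.bottom + 14]

status = (x=141, y=58, w=174, h=136)
violated soft preferences: 18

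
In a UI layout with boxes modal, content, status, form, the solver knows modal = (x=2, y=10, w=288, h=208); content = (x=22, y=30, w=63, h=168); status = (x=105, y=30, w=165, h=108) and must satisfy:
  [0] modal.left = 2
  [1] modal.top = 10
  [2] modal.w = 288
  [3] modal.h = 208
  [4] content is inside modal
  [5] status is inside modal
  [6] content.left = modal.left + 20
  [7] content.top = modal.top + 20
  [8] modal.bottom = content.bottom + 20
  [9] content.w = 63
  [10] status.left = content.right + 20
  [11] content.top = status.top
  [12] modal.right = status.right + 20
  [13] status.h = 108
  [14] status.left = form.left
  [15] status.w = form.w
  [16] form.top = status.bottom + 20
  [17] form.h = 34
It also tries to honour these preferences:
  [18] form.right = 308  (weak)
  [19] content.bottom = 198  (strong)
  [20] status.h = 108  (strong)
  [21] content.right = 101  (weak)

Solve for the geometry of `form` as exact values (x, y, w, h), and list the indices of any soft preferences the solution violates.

form = (x=105, y=158, w=165, h=34)
violated soft preferences: 18, 21

1. form.x = 105  [status.left = form.left]
2. form.w = 165  [status.w = form.w]
3. form.y = 158  [form.top = status.bottom + 20]
4. form.h = 34  [form.h = 34]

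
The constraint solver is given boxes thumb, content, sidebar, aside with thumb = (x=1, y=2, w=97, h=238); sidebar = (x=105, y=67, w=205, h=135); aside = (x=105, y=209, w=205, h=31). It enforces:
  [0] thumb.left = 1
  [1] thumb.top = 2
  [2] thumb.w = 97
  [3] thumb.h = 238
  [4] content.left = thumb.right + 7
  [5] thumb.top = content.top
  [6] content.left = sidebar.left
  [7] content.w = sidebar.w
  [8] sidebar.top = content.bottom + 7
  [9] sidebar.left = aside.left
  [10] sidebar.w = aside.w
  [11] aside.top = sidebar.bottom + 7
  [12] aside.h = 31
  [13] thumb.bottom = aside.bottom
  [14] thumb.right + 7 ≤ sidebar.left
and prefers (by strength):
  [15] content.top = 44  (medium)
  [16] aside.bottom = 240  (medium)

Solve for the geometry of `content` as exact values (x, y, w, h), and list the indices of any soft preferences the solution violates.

1. content.x = 105  [content.left = thumb.right + 7]
2. content.y = 2  [thumb.top = content.top]
3. content.w = 205  [content.w = sidebar.w]
4. content.h = 58  [sidebar.top = content.bottom + 7]

content = (x=105, y=2, w=205, h=58)
violated soft preferences: 15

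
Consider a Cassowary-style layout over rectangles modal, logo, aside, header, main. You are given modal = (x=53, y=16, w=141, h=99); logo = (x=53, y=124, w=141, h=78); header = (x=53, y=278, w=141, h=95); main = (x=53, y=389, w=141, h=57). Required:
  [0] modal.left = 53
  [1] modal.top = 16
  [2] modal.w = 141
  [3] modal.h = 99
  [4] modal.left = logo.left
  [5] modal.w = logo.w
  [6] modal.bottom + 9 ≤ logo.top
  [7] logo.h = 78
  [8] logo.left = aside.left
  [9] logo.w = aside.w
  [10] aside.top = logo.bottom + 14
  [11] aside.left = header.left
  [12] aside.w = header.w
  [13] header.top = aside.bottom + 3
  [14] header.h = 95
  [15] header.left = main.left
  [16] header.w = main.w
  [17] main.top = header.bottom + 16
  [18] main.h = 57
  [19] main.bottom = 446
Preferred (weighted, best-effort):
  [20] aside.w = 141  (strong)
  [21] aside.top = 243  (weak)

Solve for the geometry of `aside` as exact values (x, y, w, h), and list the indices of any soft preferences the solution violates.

aside = (x=53, y=216, w=141, h=59)
violated soft preferences: 21

1. aside.x = 53  [logo.left = aside.left]
2. aside.w = 141  [logo.w = aside.w]
3. aside.y = 216  [aside.top = logo.bottom + 14]
4. aside.h = 59  [header.top = aside.bottom + 3]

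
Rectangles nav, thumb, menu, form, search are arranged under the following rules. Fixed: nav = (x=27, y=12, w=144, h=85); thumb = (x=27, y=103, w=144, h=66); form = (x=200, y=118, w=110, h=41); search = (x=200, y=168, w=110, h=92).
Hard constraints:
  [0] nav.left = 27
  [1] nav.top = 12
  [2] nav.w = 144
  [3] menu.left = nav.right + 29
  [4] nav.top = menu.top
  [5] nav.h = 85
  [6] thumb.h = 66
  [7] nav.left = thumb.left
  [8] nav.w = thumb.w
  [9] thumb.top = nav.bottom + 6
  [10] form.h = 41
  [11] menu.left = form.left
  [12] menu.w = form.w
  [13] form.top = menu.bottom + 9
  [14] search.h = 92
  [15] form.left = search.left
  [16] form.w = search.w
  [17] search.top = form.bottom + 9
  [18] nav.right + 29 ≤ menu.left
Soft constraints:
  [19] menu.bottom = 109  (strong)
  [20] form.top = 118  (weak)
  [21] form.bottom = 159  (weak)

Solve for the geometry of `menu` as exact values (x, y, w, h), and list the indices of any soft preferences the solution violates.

menu = (x=200, y=12, w=110, h=97)
violated soft preferences: none

1. menu.x = 200  [menu.left = nav.right + 29]
2. menu.y = 12  [nav.top = menu.top]
3. menu.w = 110  [menu.w = form.w]
4. menu.h = 97  [form.top = menu.bottom + 9]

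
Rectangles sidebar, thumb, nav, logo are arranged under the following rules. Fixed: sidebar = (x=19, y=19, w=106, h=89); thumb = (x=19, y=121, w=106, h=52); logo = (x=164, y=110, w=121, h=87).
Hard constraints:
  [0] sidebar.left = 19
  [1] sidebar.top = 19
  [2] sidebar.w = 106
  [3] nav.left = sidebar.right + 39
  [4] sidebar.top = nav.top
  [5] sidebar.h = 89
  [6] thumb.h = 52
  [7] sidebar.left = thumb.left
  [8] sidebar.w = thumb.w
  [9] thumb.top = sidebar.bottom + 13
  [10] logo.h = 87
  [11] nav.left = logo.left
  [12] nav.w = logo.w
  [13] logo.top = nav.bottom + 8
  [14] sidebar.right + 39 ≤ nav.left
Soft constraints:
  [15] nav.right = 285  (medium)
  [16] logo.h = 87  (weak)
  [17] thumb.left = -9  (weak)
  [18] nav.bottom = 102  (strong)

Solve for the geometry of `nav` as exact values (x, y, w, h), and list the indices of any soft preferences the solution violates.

nav = (x=164, y=19, w=121, h=83)
violated soft preferences: 17

1. nav.x = 164  [nav.left = sidebar.right + 39]
2. nav.y = 19  [sidebar.top = nav.top]
3. nav.w = 121  [nav.w = logo.w]
4. nav.h = 83  [logo.top = nav.bottom + 8]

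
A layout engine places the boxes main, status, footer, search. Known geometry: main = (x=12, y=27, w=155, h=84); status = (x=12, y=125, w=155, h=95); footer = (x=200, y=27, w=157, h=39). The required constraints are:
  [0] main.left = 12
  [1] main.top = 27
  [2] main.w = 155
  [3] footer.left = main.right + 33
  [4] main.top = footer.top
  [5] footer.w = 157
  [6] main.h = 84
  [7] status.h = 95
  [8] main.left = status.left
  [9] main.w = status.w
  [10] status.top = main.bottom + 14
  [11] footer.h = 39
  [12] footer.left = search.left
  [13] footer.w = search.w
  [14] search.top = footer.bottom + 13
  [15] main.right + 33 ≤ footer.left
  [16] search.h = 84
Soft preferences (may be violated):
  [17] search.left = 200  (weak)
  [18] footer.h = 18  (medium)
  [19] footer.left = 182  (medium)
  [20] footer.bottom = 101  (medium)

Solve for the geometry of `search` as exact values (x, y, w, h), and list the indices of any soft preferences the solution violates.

1. search.x = 200  [footer.left = search.left]
2. search.w = 157  [footer.w = search.w]
3. search.y = 79  [search.top = footer.bottom + 13]
4. search.h = 84  [search.h = 84]

search = (x=200, y=79, w=157, h=84)
violated soft preferences: 18, 19, 20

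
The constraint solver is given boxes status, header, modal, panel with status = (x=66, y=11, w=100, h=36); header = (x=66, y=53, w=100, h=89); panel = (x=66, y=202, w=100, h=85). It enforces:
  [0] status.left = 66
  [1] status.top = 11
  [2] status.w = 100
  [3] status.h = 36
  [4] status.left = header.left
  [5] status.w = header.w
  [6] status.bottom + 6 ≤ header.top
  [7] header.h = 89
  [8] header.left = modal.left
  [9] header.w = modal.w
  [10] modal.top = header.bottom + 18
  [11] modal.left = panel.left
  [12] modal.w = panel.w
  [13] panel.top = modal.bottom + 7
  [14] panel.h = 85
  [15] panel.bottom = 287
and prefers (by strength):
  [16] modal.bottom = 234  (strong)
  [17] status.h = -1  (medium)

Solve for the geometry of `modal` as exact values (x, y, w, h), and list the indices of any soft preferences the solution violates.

modal = (x=66, y=160, w=100, h=35)
violated soft preferences: 16, 17

1. modal.x = 66  [header.left = modal.left]
2. modal.w = 100  [header.w = modal.w]
3. modal.y = 160  [modal.top = header.bottom + 18]
4. modal.h = 35  [panel.top = modal.bottom + 7]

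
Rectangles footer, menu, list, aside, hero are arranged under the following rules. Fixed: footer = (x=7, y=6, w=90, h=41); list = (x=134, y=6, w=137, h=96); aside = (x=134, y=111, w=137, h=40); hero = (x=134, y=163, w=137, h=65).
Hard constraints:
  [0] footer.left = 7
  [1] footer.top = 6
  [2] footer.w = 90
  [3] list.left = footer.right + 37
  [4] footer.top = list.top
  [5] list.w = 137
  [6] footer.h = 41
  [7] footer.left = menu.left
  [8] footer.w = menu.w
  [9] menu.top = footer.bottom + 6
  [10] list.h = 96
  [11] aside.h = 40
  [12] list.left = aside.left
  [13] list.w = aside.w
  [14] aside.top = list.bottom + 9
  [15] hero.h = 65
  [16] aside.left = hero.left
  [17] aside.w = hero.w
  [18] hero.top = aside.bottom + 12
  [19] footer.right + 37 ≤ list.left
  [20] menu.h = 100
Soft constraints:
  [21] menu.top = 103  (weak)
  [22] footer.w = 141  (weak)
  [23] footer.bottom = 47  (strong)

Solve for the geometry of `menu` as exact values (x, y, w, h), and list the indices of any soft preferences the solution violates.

menu = (x=7, y=53, w=90, h=100)
violated soft preferences: 21, 22

1. menu.x = 7  [footer.left = menu.left]
2. menu.w = 90  [footer.w = menu.w]
3. menu.y = 53  [menu.top = footer.bottom + 6]
4. menu.h = 100  [menu.h = 100]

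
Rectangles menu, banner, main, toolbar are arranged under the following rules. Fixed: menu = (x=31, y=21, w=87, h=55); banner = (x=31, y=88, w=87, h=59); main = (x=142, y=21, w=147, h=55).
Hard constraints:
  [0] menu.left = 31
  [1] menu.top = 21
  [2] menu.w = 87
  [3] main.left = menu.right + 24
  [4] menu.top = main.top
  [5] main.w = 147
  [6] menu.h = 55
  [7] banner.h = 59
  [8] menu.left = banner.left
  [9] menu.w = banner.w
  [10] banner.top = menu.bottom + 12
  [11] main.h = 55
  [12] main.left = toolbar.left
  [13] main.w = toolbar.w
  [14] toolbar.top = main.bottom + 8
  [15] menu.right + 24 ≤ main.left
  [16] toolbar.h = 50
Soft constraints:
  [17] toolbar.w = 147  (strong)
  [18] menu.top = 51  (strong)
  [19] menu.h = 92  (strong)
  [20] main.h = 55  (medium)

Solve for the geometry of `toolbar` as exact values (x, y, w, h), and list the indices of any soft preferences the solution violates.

toolbar = (x=142, y=84, w=147, h=50)
violated soft preferences: 18, 19

1. toolbar.x = 142  [main.left = toolbar.left]
2. toolbar.w = 147  [main.w = toolbar.w]
3. toolbar.y = 84  [toolbar.top = main.bottom + 8]
4. toolbar.h = 50  [toolbar.h = 50]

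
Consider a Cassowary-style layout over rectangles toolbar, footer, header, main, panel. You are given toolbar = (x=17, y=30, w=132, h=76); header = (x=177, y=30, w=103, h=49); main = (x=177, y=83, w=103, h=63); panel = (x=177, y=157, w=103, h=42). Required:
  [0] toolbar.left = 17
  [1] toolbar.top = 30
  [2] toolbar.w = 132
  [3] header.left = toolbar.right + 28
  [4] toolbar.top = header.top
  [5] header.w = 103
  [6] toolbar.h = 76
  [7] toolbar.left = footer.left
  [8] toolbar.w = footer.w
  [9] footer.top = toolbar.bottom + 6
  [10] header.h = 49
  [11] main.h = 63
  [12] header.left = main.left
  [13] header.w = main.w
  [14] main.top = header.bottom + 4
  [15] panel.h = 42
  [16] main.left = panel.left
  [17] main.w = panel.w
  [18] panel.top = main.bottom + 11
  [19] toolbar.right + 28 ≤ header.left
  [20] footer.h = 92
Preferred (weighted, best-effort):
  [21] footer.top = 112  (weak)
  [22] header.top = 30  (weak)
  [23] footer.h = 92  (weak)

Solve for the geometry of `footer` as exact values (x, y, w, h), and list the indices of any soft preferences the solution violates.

1. footer.x = 17  [toolbar.left = footer.left]
2. footer.w = 132  [toolbar.w = footer.w]
3. footer.y = 112  [footer.top = toolbar.bottom + 6]
4. footer.h = 92  [footer.h = 92]

footer = (x=17, y=112, w=132, h=92)
violated soft preferences: none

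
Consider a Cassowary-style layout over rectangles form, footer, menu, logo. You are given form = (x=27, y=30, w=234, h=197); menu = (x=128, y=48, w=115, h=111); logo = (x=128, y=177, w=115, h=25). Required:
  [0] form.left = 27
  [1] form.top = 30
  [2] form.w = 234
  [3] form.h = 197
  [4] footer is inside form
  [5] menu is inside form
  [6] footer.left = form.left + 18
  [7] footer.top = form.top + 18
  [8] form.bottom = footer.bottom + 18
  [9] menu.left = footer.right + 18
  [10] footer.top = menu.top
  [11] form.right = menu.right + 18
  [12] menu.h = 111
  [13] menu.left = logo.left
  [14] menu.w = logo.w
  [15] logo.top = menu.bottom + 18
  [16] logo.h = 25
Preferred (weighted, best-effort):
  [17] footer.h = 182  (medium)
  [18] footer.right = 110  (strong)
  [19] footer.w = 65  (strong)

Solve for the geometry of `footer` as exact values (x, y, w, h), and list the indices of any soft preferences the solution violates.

footer = (x=45, y=48, w=65, h=161)
violated soft preferences: 17

1. footer.x = 45  [footer.left = form.left + 18]
2. footer.y = 48  [footer.top = form.top + 18]
3. footer.h = 161  [form.bottom = footer.bottom + 18]
4. footer.w = 65  [menu.left = footer.right + 18]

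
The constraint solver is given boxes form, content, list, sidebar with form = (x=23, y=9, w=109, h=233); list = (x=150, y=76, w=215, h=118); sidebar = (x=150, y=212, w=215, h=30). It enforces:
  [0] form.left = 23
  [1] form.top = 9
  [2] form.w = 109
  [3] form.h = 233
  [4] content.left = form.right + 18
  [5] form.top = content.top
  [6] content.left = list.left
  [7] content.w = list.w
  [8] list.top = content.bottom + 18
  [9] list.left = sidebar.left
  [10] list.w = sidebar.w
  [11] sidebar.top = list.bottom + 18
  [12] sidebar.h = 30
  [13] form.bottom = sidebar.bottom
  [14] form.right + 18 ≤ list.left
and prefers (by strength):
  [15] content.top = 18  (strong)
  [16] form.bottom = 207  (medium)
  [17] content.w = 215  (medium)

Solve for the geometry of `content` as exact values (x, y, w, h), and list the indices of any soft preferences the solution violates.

1. content.x = 150  [content.left = form.right + 18]
2. content.y = 9  [form.top = content.top]
3. content.w = 215  [content.w = list.w]
4. content.h = 49  [list.top = content.bottom + 18]

content = (x=150, y=9, w=215, h=49)
violated soft preferences: 15, 16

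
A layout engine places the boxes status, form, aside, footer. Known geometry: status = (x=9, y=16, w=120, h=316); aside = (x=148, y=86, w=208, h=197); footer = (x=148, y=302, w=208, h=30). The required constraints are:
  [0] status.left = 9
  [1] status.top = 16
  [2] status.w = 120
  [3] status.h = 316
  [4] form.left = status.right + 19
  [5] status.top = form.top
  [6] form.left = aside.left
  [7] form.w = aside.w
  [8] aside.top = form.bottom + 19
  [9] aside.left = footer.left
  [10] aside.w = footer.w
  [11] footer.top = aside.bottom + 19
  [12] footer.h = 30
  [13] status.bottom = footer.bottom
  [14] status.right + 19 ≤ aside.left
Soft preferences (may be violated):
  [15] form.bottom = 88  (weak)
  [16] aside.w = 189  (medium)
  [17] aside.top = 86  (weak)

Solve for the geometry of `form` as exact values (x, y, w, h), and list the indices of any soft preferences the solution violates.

form = (x=148, y=16, w=208, h=51)
violated soft preferences: 15, 16

1. form.x = 148  [form.left = status.right + 19]
2. form.y = 16  [status.top = form.top]
3. form.w = 208  [form.w = aside.w]
4. form.h = 51  [aside.top = form.bottom + 19]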